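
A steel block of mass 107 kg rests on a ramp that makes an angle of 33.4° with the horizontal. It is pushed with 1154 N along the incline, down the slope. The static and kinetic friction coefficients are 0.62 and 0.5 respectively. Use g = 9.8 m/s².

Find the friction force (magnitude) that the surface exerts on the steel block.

f ≈ 438 N (up the incline)

Normal force: N = m g cos θ = 107 × 9.8 × cos 33.4° = 875.4 N.
For equilibrium along the incline the friction force must supply f = m g sin θ + P = 577.2 + 1154 = 1731 N (positive meaning up-slope).
Static friction can supply at most μ_s N = 542.8 N.
|1731| exceeds 542.8 N, so the steel block slips down-slope; friction is kinetic, f = μ_k N = 0.5×875.4 = 438 N.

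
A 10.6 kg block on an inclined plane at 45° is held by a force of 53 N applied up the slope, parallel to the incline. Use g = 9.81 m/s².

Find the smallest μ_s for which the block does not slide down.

μ_s,min ≈ 0.279

N = m g cos θ = 73.53 N.
Friction must make up the shortfall along the incline: f = m g sin θ − P = 73.53 − 53 = 20.53 N.
At the threshold f = μ_s N, so μ_s,min = 20.53/73.53 = 0.279.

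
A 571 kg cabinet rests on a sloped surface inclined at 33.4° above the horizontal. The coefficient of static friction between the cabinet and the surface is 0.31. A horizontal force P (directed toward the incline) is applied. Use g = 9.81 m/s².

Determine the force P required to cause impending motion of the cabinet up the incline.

At impending motion up the slope, friction acts down-slope at its limit: f = μ_s N.
Perpendicular to the incline: N = m g cos θ + P sin θ.
Along the incline: P cos θ = m g sin θ + μ_s N = m g sin θ + μ_s (m g cos θ + P sin θ).
Solving, P (cos θ − μ_s sin θ) = m g (sin θ + μ_s cos θ), so P = 571×9.81×(sin 33.4° + 0.31 cos 33.4°)/(cos 33.4° − 0.31 sin 33.4°) = 5600×0.8093/0.6642 = 6830 N.

P ≈ 6830 N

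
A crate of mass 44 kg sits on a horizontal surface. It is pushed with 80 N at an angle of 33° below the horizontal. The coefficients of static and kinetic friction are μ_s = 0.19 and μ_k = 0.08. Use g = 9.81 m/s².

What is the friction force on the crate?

f ≈ 67.1 N

Vertical equilibrium gives N = m g + P sin α = 475.2 N.
The horizontal driving force is P cos α = 67.09 N, so equilibrium needs friction f = 67.09 N.
μ_s N = 0.19 × 475.2 = 90.29 N.
Since 67.09 N does not exceed the limit, the crate stays at rest and f = 67.1 N.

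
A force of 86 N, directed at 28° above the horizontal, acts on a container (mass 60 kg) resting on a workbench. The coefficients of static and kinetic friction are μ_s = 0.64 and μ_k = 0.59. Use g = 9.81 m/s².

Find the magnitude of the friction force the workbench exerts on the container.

f ≈ 75.9 N

N = m g − P sin α = 588.6 − 86×sin 28° = 548.2 N.
The horizontal driving force is P cos α = 75.93 N, so equilibrium needs friction f = 75.93 N.
The static-friction limit is μ_s N = 350.9 N.
Since 75.93 N does not exceed the limit, the container stays at rest and f = 75.9 N.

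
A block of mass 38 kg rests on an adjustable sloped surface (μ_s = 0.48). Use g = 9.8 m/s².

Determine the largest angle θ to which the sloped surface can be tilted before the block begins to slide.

θ_max ≈ 25.6°

At the slip threshold, m g sin θ = μ_s · m g cos θ, so tan θ = μ_s.
θ_max = arctan(0.48) = 25.6°.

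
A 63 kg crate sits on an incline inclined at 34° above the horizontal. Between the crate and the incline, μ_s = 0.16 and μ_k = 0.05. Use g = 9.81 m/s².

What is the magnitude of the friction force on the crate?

Perpendicular to the surface, N = m g cos θ = 63·9.81·cos 34° = 512.4 N.
Along the slope the weight component is m g sin θ = 345.6 N; friction must supply exactly this, acting up-slope.
Static friction can supply at most μ_s N = 81.98 N.
|345.6| exceeds 81.98 N, so the crate slips down-slope; friction is kinetic, f = μ_k N = 0.05×512.4 = 25.6 N.

f ≈ 25.6 N (up the incline)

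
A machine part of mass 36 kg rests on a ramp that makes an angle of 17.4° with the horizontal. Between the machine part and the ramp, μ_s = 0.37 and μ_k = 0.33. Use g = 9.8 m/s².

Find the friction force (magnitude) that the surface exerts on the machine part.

Perpendicular to the surface, N = m g cos θ = 36·9.8·cos 17.4° = 336.7 N.
Along the slope the weight component is m g sin θ = 105.5 N; friction must supply exactly this, acting up-slope.
The static-friction ceiling is μ_s N = 0.37 × 336.7 = 124.6 N.
Since |105.5| ≤ 124.6 N, no slip — friction simply equals what equilibrium demands.

f ≈ 106 N (up the incline)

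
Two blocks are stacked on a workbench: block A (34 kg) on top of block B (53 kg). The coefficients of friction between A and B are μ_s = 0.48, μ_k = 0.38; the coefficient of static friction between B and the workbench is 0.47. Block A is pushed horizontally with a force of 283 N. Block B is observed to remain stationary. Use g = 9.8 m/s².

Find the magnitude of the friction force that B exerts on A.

Between the blocks, N₁ = m_A g = 333.2 N.
So the A–B interface can sustain at most μ_s N₁ = 159.9 N of static friction.
Since P = 283 N > 159.9 N, A slides on B; the A–B friction is kinetic: f₁ = μ_k N₁ = 0.38×333.2 = 127 N.
By Newton's third law B feels 127 N forward from A. With B stationary, the floor's static friction on B balances it: f₂ = 127 N (well within μ_s(m_A+m_B)g = 400.7 N).

f ≈ 127 N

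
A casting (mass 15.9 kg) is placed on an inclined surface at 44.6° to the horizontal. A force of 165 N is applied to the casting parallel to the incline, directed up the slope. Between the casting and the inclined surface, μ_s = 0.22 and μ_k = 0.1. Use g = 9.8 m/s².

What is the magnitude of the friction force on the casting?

f ≈ 11.1 N (down the incline)

Perpendicular to the surface, N = m g cos θ = 15.9·9.8·cos 44.6° = 110.9 N.
For equilibrium along the incline the friction force must supply f = m g sin θ − P = 109.4 − 165 = -55.59 N (positive meaning up-slope).
The static-friction ceiling is μ_s N = 0.22 × 110.9 = 24.41 N.
Since |-55.59| > 24.41 N, static friction cannot hold it; the casting slides up the incline and kinetic friction applies: f = μ_k N = 0.1 × 110.9 = 11.1 N.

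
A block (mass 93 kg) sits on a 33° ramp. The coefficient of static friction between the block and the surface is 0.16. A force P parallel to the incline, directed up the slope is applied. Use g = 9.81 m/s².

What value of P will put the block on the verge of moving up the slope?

P ≈ 619 N

At impending motion up the slope, friction acts down-slope at its limit: f = μ_s N.
P is parallel to the surface, so N = m g cos θ = 765 N.
Along the incline: P = m g sin θ + μ_s N = 497 + 0.16×765 = 619 N.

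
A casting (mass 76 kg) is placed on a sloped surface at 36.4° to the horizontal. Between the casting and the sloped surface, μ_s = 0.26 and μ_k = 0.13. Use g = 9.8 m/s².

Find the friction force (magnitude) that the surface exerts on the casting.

f ≈ 77.9 N (up the incline)

Normal force: N = m g cos θ = 76 × 9.8 × cos 36.4° = 599.5 N.
For equilibrium along the incline, friction must balance the weight component: f = m g sin θ = 442 N up the slope.
Maximum static friction available: μ_s N = 0.26 × 599.5 = 155.9 N.
|442| exceeds 155.9 N, so the casting slips down-slope; friction is kinetic, f = μ_k N = 0.13×599.5 = 77.9 N.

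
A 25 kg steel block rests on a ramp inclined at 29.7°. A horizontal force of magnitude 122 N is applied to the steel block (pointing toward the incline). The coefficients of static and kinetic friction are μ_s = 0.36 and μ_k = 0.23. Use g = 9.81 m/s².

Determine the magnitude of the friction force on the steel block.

Resolve perpendicular to the incline: N = m g cos θ + P sin θ = 25×9.81×cos 29.7° + 122×sin 29.7° = 273.5 N.
Parallel to the incline: P cos θ − m g sin θ = 106 − 121.5 = -15.54 N; the friction needed to balance this is 15.54 N acting up the slope.
The limit of static friction is μ_s N = 98.45 N.
Since 15.54 N is within the 98.45 N limit, the steel block stays put and friction is exactly 15.5 N.

f ≈ 15.5 N (up the incline)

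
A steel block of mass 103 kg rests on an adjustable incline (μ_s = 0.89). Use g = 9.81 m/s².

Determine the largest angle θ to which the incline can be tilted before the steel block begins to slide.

At the slip threshold, m g sin θ = μ_s · m g cos θ, so tan θ = μ_s.
θ_max = arctan(0.89) = 41.7°.

θ_max ≈ 41.7°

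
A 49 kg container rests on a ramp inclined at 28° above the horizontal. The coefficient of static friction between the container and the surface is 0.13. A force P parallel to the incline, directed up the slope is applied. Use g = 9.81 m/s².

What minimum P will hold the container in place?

The container tends to slide down (tan θ > μ_s), so at the point of impending slip friction acts up-slope at its limit: f = μ_s N.
P is parallel to the surface, so N = m g cos θ = 424 N.
Along the incline: P + μ_s N = m g sin θ, so P = 226 − 0.13×424 = 170 N.

P_min ≈ 170 N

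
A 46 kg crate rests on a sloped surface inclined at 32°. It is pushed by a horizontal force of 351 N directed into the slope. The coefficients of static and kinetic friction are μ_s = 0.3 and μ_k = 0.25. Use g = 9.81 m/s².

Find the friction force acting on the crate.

Normal direction: N = m g cos θ + P sin θ = 568.7 N.
Along the incline, the net driving force (taking up-slope positive) is P cos θ − m g sin θ = 297.7 − 239.1 = 58.53 N, so equilibrium requires friction f = -58.53 N (down-slope).
The limit of static friction is μ_s N = 170.6 N.
|f_req| = 58.53 ≤ 170.6 N → the crate is in equilibrium; friction equals the required value.

f ≈ 58.5 N (down the incline)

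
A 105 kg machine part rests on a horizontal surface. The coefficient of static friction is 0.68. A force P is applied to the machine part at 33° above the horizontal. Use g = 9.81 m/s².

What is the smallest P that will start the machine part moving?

P ≈ 579 N

N = m g − P sin α (the pull lifts the machine part).
At impending slip, P cos α = μ_s N = μ_s (m g − P sin α).
Solving: P (cos α + μ_s sin α) = μ_s m g → P = 0.68×1030/(cos 33° + 0.68 sin 33°) = 700/1.209 = 579 N.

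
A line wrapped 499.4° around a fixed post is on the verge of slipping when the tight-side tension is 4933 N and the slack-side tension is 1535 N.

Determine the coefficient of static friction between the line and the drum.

T₂/T₁ = e^{μβ} → μ = ln(T₂/T₁)/β.
β = 499.4° = 8.716 rad.
μ = ln(4933/1535)/8.716 = ln(3.214)/8.716 = 0.134.

μ ≈ 0.134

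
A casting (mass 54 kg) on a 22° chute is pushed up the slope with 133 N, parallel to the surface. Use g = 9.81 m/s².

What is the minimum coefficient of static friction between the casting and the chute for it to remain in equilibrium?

μ_s,min ≈ 0.133

N = m g cos θ = 491.2 N.
Friction must make up the shortfall along the incline: f = m g sin θ − P = 198.4 − 133 = 65.44 N.
At the threshold f = μ_s N, so μ_s,min = 65.44/491.2 = 0.133.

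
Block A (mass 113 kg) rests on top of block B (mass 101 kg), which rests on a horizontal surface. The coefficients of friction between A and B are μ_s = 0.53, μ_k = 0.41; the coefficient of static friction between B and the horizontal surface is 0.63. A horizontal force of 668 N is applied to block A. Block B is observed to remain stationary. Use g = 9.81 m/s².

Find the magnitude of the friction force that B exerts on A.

Between the blocks, N₁ = m_A g = 1109 N.
So the A–B interface can sustain at most μ_s N₁ = 587.5 N of static friction.
P = 668 N exceeds that limit, so A slips over B and the interface friction becomes kinetic: f₁ = μ_k N₁ = 0.41×1109 = 454 N.
B experiences an equal 454 N forward from A (third law). B is in equilibrium, so the floor supplies f₂ = 454 N of static friction (limit μ_s(m_A+m_B)g = 1323 N, not exceeded).

f ≈ 454 N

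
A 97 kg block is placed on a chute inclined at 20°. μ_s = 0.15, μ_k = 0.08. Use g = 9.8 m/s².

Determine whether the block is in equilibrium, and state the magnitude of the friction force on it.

f ≈ 71.5 N

N = m g cos θ = 893 N.
Down-slope weight component: m g sin θ = 325 N.
μ_s N = 134 N.
325 > 134 N, so it slides; kinetic friction f = μ_k N = 0.08×893 = 71.5 N.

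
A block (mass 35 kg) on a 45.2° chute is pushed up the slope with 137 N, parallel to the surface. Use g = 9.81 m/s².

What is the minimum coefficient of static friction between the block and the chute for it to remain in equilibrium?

μ_s,min ≈ 0.441

N = m g cos θ = 241.9 N.
Friction must make up the shortfall along the incline: f = m g sin θ − P = 243.6 − 137 = 106.6 N.
At the threshold f = μ_s N, so μ_s,min = 106.6/241.9 = 0.441.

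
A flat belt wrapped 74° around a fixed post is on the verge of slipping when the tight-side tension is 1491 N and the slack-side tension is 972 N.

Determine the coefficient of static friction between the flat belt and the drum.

T₂/T₁ = e^{μβ} → μ = ln(T₂/T₁)/β.
β = 74° = 1.292 rad.
μ = ln(1491/972)/1.292 = ln(1.534)/1.292 = 0.331.

μ ≈ 0.331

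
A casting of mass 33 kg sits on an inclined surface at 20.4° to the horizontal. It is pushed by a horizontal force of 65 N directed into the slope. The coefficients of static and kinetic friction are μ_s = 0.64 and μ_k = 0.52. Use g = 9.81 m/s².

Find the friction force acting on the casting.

f ≈ 51.9 N (up the incline)

Resolve perpendicular to the incline: N = m g cos θ + P sin θ = 33×9.81×cos 20.4° + 65×sin 20.4° = 326.1 N.
Parallel to the incline: P cos θ − m g sin θ = 60.92 − 112.8 = -51.92 N; the friction needed to balance this is 51.92 N acting up the slope.
Maximum static friction: μ_s N = 0.64 × 326.1 = 208.7 N.
Since 51.92 N is within the 208.7 N limit, the casting stays put and friction is exactly 51.9 N.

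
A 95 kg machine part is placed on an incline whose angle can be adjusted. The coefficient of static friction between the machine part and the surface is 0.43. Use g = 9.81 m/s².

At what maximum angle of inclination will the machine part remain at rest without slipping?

At the slip threshold, m g sin θ = μ_s · m g cos θ, so tan θ = μ_s.
θ_max = arctan(0.43) = 23.3°.

θ_max ≈ 23.3°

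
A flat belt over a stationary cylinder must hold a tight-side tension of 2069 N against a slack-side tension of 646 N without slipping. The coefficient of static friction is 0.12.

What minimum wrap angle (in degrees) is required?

β_min ≈ 556°

T₂/T₁ = e^{μβ} → β = ln(T₂/T₁)/μ.
β = ln(2069/646)/0.12 = 1.164/0.12 = 9.7 rad.
In degrees: β = 9.7 × 180/π = 556°.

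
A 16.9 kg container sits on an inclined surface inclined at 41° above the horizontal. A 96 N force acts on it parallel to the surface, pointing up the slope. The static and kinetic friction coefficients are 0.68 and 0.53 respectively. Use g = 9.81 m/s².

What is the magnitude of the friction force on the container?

The normal reaction is N = m g cos θ = 125.1 N.
The friction needed for equilibrium is m g sin θ − P = 108.8 − 96 = 12.77 N, measured positive up-slope.
The static-friction ceiling is μ_s N = 0.68 × 125.1 = 85.08 N.
Since |12.77| ≤ 85.08 N, no slip — friction simply equals what equilibrium demands.

f ≈ 12.8 N (up the incline)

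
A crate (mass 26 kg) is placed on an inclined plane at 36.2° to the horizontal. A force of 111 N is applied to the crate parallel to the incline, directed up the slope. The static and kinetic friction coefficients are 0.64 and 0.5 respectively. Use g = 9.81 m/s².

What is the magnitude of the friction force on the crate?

f ≈ 39.6 N (up the incline)

Perpendicular to the surface, N = m g cos θ = 26·9.81·cos 36.2° = 205.8 N.
The friction needed for equilibrium is m g sin θ − P = 150.6 − 111 = 39.64 N, measured positive up-slope.
Static friction can supply at most μ_s N = 131.7 N.
Since |39.64| ≤ 131.7 N, the crate remains in static equilibrium and friction takes exactly the required value.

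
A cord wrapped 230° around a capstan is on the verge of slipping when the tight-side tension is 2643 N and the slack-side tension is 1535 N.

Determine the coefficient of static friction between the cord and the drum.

μ ≈ 0.135

T₂/T₁ = e^{μβ} → μ = ln(T₂/T₁)/β.
β = 230° = 4.014 rad.
μ = ln(2643/1535)/4.014 = ln(1.722)/4.014 = 0.135.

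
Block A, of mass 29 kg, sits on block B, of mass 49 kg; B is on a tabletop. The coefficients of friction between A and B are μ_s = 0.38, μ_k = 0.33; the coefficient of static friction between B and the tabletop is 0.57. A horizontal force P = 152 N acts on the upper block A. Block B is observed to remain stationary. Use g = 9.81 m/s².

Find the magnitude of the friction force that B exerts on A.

The normal force B exerts on A is simply A's weight, N₁ = 284.5 N.
So the A–B interface can sustain at most μ_s N₁ = 108.1 N of static friction.
P = 152 N exceeds that limit, so A slips over B and the interface friction becomes kinetic: f₁ = μ_k N₁ = 0.33×284.5 = 93.9 N.
By Newton's third law B feels 93.9 N forward from A. With B stationary, the floor's static friction on B balances it: f₂ = 93.9 N (well within μ_s(m_A+m_B)g = 436.2 N).

f ≈ 93.9 N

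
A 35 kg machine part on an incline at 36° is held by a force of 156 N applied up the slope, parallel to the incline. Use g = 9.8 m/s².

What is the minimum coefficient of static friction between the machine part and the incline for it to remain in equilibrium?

N = m g cos θ = 277.5 N.
Friction must make up the shortfall along the incline: f = m g sin θ − P = 201.6 − 156 = 45.61 N.
At the threshold f = μ_s N, so μ_s,min = 45.61/277.5 = 0.164.

μ_s,min ≈ 0.164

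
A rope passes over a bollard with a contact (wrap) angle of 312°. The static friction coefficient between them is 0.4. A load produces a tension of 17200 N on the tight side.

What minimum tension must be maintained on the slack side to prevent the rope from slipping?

T_min ≈ 1950 N

Capstan equation at impending slip: T_tight/T_slack = e^{μβ}.
β = 312° = 5.445 rad; e^{μβ} = e^{0.4×5.445} = 8.83.
T_slack = T_tight / e^{μβ} = 17200 / 8.83 = 1950 N.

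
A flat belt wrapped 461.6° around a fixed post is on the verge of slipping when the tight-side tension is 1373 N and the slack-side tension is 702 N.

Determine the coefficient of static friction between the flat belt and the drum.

μ ≈ 0.0833

T₂/T₁ = e^{μβ} → μ = ln(T₂/T₁)/β.
β = 461.6° = 8.056 rad.
μ = ln(1373/702)/8.056 = ln(1.956)/8.056 = 0.0833.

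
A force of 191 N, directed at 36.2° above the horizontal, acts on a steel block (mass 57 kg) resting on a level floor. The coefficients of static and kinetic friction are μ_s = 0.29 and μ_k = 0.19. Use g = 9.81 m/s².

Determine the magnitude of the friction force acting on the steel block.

f ≈ 84.8 N

Vertical equilibrium gives N = m g − P sin α = 446.4 N.
For equilibrium, f = P cos α = 191×cos 36.2° = 154.1 N.
The static-friction limit is μ_s N = 129.4 N.
The required friction exceeds μ_s N, so the steel block moves and f = μ_k N = 84.8 N.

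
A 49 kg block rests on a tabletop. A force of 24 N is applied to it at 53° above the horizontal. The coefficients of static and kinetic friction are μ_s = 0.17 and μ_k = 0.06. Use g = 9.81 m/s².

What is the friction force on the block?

f ≈ 14.4 N

The vertical component of P reduces the normal force: N = m g − P sin α = 480.7 − 19.17 = 461.5 N.
Horizontally, friction must balance P cos α = 14.44 N.
The static-friction limit is μ_s N = 78.46 N.
Since 14.44 N does not exceed the limit, the block stays at rest and f = 14.4 N.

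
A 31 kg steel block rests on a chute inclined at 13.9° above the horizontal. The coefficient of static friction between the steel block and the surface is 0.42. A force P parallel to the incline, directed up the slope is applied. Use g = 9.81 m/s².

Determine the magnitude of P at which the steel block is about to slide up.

P ≈ 197 N

At impending motion up the slope, friction acts down-slope at its limit: f = μ_s N.
P is parallel to the surface, so N = m g cos θ = 295 N.
Along the incline: P = m g sin θ + μ_s N = 73.1 + 0.42×295 = 197 N.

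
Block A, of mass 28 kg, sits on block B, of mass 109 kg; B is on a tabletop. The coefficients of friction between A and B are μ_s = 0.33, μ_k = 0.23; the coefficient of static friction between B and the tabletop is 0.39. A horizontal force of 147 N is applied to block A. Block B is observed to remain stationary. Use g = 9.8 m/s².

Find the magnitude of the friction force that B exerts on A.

f ≈ 63.1 N

The normal force B exerts on A is simply A's weight, N₁ = 274.4 N.
Maximum static friction on A from B: μ_s N₁ = 0.33×274.4 = 90.55 N.
P = 147 N exceeds that limit, so A slips over B and the interface friction becomes kinetic: f₁ = μ_k N₁ = 0.23×274.4 = 63.1 N.
By Newton's third law B feels 63.1 N forward from A. With B stationary, the floor's static friction on B balances it: f₂ = 63.1 N (well within μ_s(m_A+m_B)g = 523.6 N).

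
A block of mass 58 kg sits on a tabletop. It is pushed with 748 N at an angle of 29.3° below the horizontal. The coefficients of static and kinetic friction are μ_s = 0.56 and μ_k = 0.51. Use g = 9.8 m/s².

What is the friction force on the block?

The vertical component of P adds to the normal force: N = m g + P sin α = 568.4 + 366.1 = 934.5 N.
The horizontal driving force is P cos α = 652.3 N, so equilibrium needs friction f = 652.3 N.
μ_s N = 0.56 × 934.5 = 523.3 N.
The required friction exceeds μ_s N, so the block moves and f = μ_k N = 477 N.

f ≈ 477 N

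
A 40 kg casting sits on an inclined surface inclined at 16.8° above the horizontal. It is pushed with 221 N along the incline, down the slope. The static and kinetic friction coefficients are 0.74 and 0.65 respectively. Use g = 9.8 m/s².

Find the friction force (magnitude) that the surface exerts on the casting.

Normal force: N = m g cos θ = 40 × 9.8 × cos 16.8° = 375.3 N.
Parallel to the incline, ΣF = 0 gives f = m g sin θ + P = 113.3 + 221 = 334.3 N (up-slope positive).
Maximum static friction available: μ_s N = 0.74 × 375.3 = 277.7 N.
|334.3| exceeds 277.7 N, so the casting slips down-slope; friction is kinetic, f = μ_k N = 0.65×375.3 = 244 N.

f ≈ 244 N (up the incline)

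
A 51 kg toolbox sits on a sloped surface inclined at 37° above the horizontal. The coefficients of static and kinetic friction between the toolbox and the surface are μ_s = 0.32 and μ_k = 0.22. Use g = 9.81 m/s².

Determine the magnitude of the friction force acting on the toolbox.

Normal force: N = m g cos θ = 51 × 9.81 × cos 37° = 399.6 N.
Along the slope the weight component is m g sin θ = 301.1 N; friction must supply exactly this, acting up-slope.
Maximum static friction available: μ_s N = 0.32 × 399.6 = 127.9 N.
Since |301.1| > 127.9 N, static friction cannot hold it; the toolbox slides down the incline and kinetic friction applies: f = μ_k N = 0.22 × 399.6 = 87.9 N.

f ≈ 87.9 N (up the incline)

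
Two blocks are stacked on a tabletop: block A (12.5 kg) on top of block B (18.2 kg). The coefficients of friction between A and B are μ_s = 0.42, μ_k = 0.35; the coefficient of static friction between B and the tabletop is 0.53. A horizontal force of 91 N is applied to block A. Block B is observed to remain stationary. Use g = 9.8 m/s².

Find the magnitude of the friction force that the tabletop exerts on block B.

f ≈ 42.9 N

The normal force B exerts on A is simply A's weight, N₁ = 122.5 N.
So the A–B interface can sustain at most μ_s N₁ = 51.45 N of static friction.
Since P = 91 N > 51.45 N, A slides on B; the A–B friction is kinetic: f₁ = μ_k N₁ = 0.35×122.5 = 42.9 N.
B experiences an equal 42.9 N forward from A (third law). B is in equilibrium, so the floor supplies f₂ = 42.9 N of static friction (limit μ_s(m_A+m_B)g = 159.5 N, not exceeded).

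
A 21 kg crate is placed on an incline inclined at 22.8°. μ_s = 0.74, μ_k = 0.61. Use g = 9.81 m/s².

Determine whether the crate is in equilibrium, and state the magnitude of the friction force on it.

N = m g cos θ = 190 N.
Down-slope weight component: m g sin θ = 79.8 N.
μ_s N = 141 N.
79.8 ≤ 141 N, so it stays put; friction = 79.8 N.

f ≈ 79.8 N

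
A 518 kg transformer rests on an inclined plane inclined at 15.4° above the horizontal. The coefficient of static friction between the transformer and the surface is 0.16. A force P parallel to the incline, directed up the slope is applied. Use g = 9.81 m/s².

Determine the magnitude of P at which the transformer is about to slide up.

P ≈ 2130 N

At impending motion up the slope, friction acts down-slope at its limit: f = μ_s N.
P is parallel to the surface, so N = m g cos θ = 4900 N.
Along the incline: P = m g sin θ + μ_s N = 1350 + 0.16×4900 = 2130 N.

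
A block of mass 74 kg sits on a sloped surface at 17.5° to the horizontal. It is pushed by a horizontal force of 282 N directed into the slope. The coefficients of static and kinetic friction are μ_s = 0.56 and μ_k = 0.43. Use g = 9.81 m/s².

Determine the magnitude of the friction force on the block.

f ≈ 50.7 N (down the incline)

Resolve perpendicular to the incline: N = m g cos θ + P sin θ = 74×9.81×cos 17.5° + 282×sin 17.5° = 777.1 N.
Parallel to the incline: P cos θ − m g sin θ = 268.9 − 218.3 = 50.65 N; the friction needed to balance this is 50.65 N acting down the slope.
Maximum static friction: μ_s N = 0.56 × 777.1 = 435.2 N.
|f_req| = 50.65 ≤ 435.2 N → the block is in equilibrium; friction equals the required value.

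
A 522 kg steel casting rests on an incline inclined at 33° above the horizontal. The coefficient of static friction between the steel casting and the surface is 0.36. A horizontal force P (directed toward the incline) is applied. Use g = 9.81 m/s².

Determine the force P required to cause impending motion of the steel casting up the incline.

P ≈ 6750 N

At impending motion up the slope, friction acts down-slope at its limit: f = μ_s N.
Perpendicular to the incline: N = m g cos θ + P sin θ.
Along the incline: P cos θ = m g sin θ + μ_s N = m g sin θ + μ_s (m g cos θ + P sin θ).
Solving, P (cos θ − μ_s sin θ) = m g (sin θ + μ_s cos θ), so P = 522×9.81×(sin 33° + 0.36 cos 33°)/(cos 33° − 0.36 sin 33°) = 5120×0.8466/0.6426 = 6750 N.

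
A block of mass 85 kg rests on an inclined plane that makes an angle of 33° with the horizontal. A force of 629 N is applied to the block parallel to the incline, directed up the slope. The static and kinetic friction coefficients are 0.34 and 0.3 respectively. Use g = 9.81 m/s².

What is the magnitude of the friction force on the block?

f ≈ 175 N (down the incline)

Normal force: N = m g cos θ = 85 × 9.81 × cos 33° = 699.3 N.
For equilibrium along the incline the friction force must supply f = m g sin θ − P = 454.1 − 629 = -174.9 N (positive meaning up-slope).
Static friction can supply at most μ_s N = 237.8 N.
Since |-174.9| ≤ 237.8 N, the block remains in static equilibrium and friction takes exactly the required value.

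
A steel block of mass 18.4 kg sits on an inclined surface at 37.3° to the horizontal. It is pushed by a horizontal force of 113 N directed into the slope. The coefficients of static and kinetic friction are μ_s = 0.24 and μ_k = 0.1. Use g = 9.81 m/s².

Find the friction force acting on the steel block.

f ≈ 19.5 N (up the incline)

The horizontal push has a component P sin θ into the surface, so N = m g cos θ + P sin θ = 143.6 + 68.48 = 212.1 N.
Along the incline, the net driving force (taking up-slope positive) is P cos θ − m g sin θ = 89.89 − 109.4 = -19.49 N, so equilibrium requires friction f = 19.49 N (up-slope).
The limit of static friction is μ_s N = 50.9 N.
|f_req| = 19.49 ≤ 50.9 N → the steel block is in equilibrium; friction equals the required value.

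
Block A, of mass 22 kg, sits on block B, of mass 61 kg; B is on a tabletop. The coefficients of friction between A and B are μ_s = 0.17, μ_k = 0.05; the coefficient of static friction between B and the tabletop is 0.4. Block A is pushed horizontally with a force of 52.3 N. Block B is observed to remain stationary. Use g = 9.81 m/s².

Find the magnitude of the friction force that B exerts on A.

f ≈ 10.8 N

Between the blocks, N₁ = m_A g = 215.8 N.
Maximum static friction on A from B: μ_s N₁ = 0.17×215.8 = 36.69 N.
P = 52.3 N exceeds that limit, so A slips over B and the interface friction becomes kinetic: f₁ = μ_k N₁ = 0.05×215.8 = 10.8 N.
By Newton's third law B feels 10.8 N forward from A. With B stationary, the floor's static friction on B balances it: f₂ = 10.8 N (well within μ_s(m_A+m_B)g = 325.7 N).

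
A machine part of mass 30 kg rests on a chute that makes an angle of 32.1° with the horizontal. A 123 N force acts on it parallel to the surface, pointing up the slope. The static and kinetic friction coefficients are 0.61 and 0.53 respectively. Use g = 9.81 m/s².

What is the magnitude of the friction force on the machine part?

Perpendicular to the surface, N = m g cos θ = 30·9.81·cos 32.1° = 249.3 N.
For equilibrium along the incline the friction force must supply f = m g sin θ − P = 156.4 − 123 = 33.39 N (positive meaning up-slope).
Maximum static friction available: μ_s N = 0.61 × 249.3 = 152.1 N.
Since |33.39| ≤ 152.1 N, the machine part remains in static equilibrium and friction takes exactly the required value.

f ≈ 33.4 N (up the incline)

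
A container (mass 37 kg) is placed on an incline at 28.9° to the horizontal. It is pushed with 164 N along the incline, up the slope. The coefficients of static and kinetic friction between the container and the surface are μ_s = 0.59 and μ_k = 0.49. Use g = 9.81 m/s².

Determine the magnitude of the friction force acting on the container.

Perpendicular to the surface, N = m g cos θ = 37·9.81·cos 28.9° = 317.8 N.
For equilibrium along the incline the friction force must supply f = m g sin θ − P = 175.4 − 164 = 11.42 N (positive meaning up-slope).
The static-friction ceiling is μ_s N = 0.59 × 317.8 = 187.5 N.
Since |11.42| ≤ 187.5 N, static friction is sufficient; f equals the required value, not μ_s N.

f ≈ 11.4 N (up the incline)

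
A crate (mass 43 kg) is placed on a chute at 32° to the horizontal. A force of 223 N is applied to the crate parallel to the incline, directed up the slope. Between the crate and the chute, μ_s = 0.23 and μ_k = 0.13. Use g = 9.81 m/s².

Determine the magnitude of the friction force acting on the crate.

Normal force: N = m g cos θ = 43 × 9.81 × cos 32° = 357.7 N.
The friction needed for equilibrium is m g sin θ − P = 223.5 − 223 = 0.5358 N, measured positive up-slope.
Maximum static friction available: μ_s N = 0.23 × 357.7 = 82.28 N.
Since |0.5358| ≤ 82.28 N, the crate remains in static equilibrium and friction takes exactly the required value.

f ≈ 0.536 N (up the incline)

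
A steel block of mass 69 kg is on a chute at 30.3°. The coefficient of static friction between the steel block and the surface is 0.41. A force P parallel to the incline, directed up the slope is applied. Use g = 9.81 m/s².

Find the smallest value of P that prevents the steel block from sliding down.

P_min ≈ 102 N

The steel block tends to slide down (tan θ > μ_s), so at the point of impending slip friction acts up-slope at its limit: f = μ_s N.
P is parallel to the surface, so N = m g cos θ = 584 N.
Along the incline: P + μ_s N = m g sin θ, so P = 342 − 0.41×584 = 102 N.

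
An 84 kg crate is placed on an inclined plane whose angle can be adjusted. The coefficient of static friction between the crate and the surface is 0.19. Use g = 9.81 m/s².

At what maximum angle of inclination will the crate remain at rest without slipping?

θ_max ≈ 10.8°

At the slip threshold, m g sin θ = μ_s · m g cos θ, so tan θ = μ_s.
θ_max = arctan(0.19) = 10.8°.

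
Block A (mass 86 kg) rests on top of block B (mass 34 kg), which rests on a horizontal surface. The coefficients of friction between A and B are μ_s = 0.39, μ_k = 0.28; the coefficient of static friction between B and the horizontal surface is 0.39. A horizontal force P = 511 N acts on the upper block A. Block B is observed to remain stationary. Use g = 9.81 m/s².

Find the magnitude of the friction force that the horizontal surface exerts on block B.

Between the blocks, N₁ = m_A g = 843.7 N.
So the A–B interface can sustain at most μ_s N₁ = 329 N of static friction.
P = 511 N exceeds that limit, so A slips over B and the interface friction becomes kinetic: f₁ = μ_k N₁ = 0.28×843.7 = 236 N.
B experiences an equal 236 N forward from A (third law). B is in equilibrium, so the floor supplies f₂ = 236 N of static friction (limit μ_s(m_A+m_B)g = 459.1 N, not exceeded).

f ≈ 236 N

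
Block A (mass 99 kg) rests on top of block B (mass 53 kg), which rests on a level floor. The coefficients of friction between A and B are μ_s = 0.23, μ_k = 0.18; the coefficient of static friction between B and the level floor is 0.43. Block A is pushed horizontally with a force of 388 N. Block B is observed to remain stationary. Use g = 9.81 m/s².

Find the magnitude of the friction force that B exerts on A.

f ≈ 175 N

Between the blocks, N₁ = m_A g = 971.2 N.
Maximum static friction on A from B: μ_s N₁ = 0.23×971.2 = 223.4 N.
Since P = 388 N > 223.4 N, A slides on B; the A–B friction is kinetic: f₁ = μ_k N₁ = 0.18×971.2 = 175 N.
By Newton's third law B feels 175 N forward from A. With B stationary, the floor's static friction on B balances it: f₂ = 175 N (well within μ_s(m_A+m_B)g = 641.2 N).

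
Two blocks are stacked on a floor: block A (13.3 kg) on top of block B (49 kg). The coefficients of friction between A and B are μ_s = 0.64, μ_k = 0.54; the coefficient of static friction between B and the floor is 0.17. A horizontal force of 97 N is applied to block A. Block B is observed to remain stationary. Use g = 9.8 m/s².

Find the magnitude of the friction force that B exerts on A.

f ≈ 70.4 N

Between the blocks, N₁ = m_A g = 130.3 N.
Maximum static friction on A from B: μ_s N₁ = 0.64×130.3 = 83.42 N.
Since P = 97 N > 83.42 N, A slides on B; the A–B friction is kinetic: f₁ = μ_k N₁ = 0.54×130.3 = 70.4 N.
By Newton's third law B feels 70.4 N forward from A. With B stationary, the floor's static friction on B balances it: f₂ = 70.4 N (well within μ_s(m_A+m_B)g = 103.8 N).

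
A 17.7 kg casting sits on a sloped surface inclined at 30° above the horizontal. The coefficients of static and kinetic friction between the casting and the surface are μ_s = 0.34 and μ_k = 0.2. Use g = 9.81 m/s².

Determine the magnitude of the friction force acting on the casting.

f ≈ 30.1 N (up the incline)

Perpendicular to the surface, N = m g cos θ = 17.7·9.81·cos 30° = 150.4 N.
For equilibrium along the incline, friction must balance the weight component: f = m g sin θ = 86.82 N up the slope.
The static-friction ceiling is μ_s N = 0.34 × 150.4 = 51.13 N.
|86.82| exceeds 51.13 N, so the casting slips down-slope; friction is kinetic, f = μ_k N = 0.2×150.4 = 30.1 N.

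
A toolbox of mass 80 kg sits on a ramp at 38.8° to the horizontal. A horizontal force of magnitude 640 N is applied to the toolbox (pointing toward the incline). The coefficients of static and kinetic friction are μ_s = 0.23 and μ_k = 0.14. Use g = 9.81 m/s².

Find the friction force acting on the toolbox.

f ≈ 7.02 N (down the incline)

The horizontal push has a component P sin θ into the surface, so N = m g cos θ + P sin θ = 611.6 + 401 = 1013 N.
Parallel to the incline: P cos θ − m g sin θ = 498.8 − 491.8 = 7.018 N; the friction needed to balance this is 7.018 N acting down the slope.
Maximum static friction: μ_s N = 0.23 × 1013 = 232.9 N.
Since 7.018 N is within the 232.9 N limit, the toolbox stays put and friction is exactly 7.02 N.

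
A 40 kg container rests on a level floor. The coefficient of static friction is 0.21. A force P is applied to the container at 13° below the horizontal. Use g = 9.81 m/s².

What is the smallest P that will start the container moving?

P ≈ 88.9 N

N = m g + P sin α (the push presses the container into the level floor).
At impending slip, P cos α = μ_s N = μ_s (m g + P sin α).
Solving: P (cos α − μ_s sin α) = μ_s m g → P = 0.21×392/(cos 13° − 0.21 sin 13°) = 82.4/0.9271 = 88.9 N.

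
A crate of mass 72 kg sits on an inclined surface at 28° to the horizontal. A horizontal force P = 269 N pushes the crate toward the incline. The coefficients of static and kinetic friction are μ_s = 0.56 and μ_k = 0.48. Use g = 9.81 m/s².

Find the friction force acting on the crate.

f ≈ 94.1 N (up the incline)

Normal direction: N = m g cos θ + P sin θ = 749.9 N.
Along the incline, the net driving force (taking up-slope positive) is P cos θ − m g sin θ = 237.5 − 331.6 = -94.08 N, so equilibrium requires friction f = 94.08 N (up-slope).
The limit of static friction is μ_s N = 420 N.
|f_req| = 94.08 ≤ 420 N → the crate is in equilibrium; friction equals the required value.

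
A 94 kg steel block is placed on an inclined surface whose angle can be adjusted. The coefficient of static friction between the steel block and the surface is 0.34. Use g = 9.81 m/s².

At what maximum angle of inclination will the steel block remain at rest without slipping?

θ_max ≈ 18.8°

At the slip threshold, m g sin θ = μ_s · m g cos θ, so tan θ = μ_s.
θ_max = arctan(0.34) = 18.8°.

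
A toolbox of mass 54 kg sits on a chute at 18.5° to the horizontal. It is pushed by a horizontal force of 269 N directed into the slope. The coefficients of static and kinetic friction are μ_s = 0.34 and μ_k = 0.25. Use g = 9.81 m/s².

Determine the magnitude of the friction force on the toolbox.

Resolve perpendicular to the incline: N = m g cos θ + P sin θ = 54×9.81×cos 18.5° + 269×sin 18.5° = 587.7 N.
Along the incline, the net driving force (taking up-slope positive) is P cos θ − m g sin θ = 255.1 − 168.1 = 87.01 N, so equilibrium requires friction f = -87.01 N (down-slope).
Maximum static friction: μ_s N = 0.34 × 587.7 = 199.8 N.
|f_req| = 87.01 ≤ 199.8 N → the toolbox is in equilibrium; friction equals the required value.

f ≈ 87 N (down the incline)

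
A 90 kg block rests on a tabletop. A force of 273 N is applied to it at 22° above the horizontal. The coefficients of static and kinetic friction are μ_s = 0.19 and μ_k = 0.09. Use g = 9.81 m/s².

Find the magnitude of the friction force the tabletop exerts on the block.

The vertical component of P reduces the normal force: N = m g − P sin α = 882.9 − 102.3 = 780.6 N.
For equilibrium, f = P cos α = 273×cos 22° = 253.1 N.
μ_s N = 0.19 × 780.6 = 148.3 N.
253.1 > 148.3 N → the block slides; f = μ_k N = 0.09×780.6 = 70.3 N.

f ≈ 70.3 N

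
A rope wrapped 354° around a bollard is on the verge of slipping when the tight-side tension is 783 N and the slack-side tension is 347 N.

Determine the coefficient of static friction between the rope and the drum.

T₂/T₁ = e^{μβ} → μ = ln(T₂/T₁)/β.
β = 354° = 6.178 rad.
μ = ln(783/347)/6.178 = ln(2.256)/6.178 = 0.132.

μ ≈ 0.132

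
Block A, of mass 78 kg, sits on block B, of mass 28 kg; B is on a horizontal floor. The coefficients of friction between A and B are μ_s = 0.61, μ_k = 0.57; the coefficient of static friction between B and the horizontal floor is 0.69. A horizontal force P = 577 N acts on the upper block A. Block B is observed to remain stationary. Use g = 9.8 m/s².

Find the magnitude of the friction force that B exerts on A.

f ≈ 436 N

Normal force at the A–B interface: N₁ = m_A g = 764.4 N.
So the A–B interface can sustain at most μ_s N₁ = 466.3 N of static friction.
P = 577 N exceeds that limit, so A slips over B and the interface friction becomes kinetic: f₁ = μ_k N₁ = 0.57×764.4 = 436 N.
By Newton's third law B feels 436 N forward from A. With B stationary, the floor's static friction on B balances it: f₂ = 436 N (well within μ_s(m_A+m_B)g = 716.8 N).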